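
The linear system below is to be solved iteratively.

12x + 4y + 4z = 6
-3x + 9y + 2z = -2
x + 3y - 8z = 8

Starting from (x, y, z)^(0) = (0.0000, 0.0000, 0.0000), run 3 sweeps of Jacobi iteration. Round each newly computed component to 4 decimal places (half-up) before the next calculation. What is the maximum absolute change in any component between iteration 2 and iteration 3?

0.1967

Iteration 1:
  x = (6 - (4)·0.0000 - (4)·0.0000) / (12) = 0.5000
  y = (-2 - (-3)·0.0000 - (2)·0.0000) / (9) = -0.2222
  z = (8 - (1)·0.0000 - (3)·0.0000) / (-8) = -1.0000
Iteration 2:
  x = (6 - (4)·-0.2222 - (4)·-1.0000) / (12) = 0.9074
  y = (-2 - (-3)·0.5000 - (2)·-1.0000) / (9) = 0.1667
  z = (8 - (1)·0.5000 - (3)·-0.2222) / (-8) = -1.0208
Iteration 3:
  x = (6 - (4)·0.1667 - (4)·-1.0208) / (12) = 0.7847
  y = (-2 - (-3)·0.9074 - (2)·-1.0208) / (9) = 0.3071
  z = (8 - (1)·0.9074 - (3)·0.1667) / (-8) = -0.8241
Change: (-0.1227, 0.1404, 0.1967) → max |·| = 0.1967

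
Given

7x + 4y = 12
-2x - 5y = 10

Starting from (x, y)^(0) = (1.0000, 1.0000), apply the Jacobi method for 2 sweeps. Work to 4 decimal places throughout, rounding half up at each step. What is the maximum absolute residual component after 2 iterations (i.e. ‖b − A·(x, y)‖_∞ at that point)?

Iteration 1:
  x = (12 - (4)·1.0000) / (7) = 1.1429
  y = (10 - (-2)·1.0000) / (-5) = -2.4000
Iteration 2:
  x = (12 - (4)·-2.4000) / (7) = 3.0857
  y = (10 - (-2)·1.1429) / (-5) = -2.4572
Residual b − A·x = (0.2289, 3.8854); ∞-norm = 3.8854

3.8854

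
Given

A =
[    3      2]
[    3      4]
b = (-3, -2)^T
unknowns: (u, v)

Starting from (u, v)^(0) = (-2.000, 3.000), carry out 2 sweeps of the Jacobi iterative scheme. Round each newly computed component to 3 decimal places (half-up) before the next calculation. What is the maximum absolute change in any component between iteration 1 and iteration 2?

1.333

Iteration 1:
  u = (-3 - (2)·3.000) / (3) = -3.000
  v = (-2 - (3)·-2.000) / (4) = 1.000
Iteration 2:
  u = (-3 - (2)·1.000) / (3) = -1.667
  v = (-2 - (3)·-3.000) / (4) = 1.750
Change: (1.333, 0.750) → max |·| = 1.333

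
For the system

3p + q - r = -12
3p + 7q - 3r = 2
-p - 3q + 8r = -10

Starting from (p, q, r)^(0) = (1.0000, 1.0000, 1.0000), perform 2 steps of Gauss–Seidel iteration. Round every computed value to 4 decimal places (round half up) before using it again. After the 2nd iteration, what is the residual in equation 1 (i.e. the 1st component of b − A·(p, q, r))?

Iteration 1:
  p = (-12 - (1)·1.0000 - (-1)·1.0000) / (3) = -4.0000
  q = (2 - (3)·-4.0000 - (-3)·1.0000) / (7) = 2.4286
  r = (-10 - (-1)·-4.0000 - (-3)·2.4286) / (8) = -0.8393
Iteration 2:
  p = (-12 - (1)·2.4286 - (-1)·-0.8393) / (3) = -5.0893
  q = (2 - (3)·-5.0893 - (-3)·-0.8393) / (7) = 2.1071
  r = (-10 - (-1)·-5.0893 - (-3)·2.1071) / (8) = -1.0960
Residual b − A·x = (0.0648, -0.7698, 0.0000)

0.0648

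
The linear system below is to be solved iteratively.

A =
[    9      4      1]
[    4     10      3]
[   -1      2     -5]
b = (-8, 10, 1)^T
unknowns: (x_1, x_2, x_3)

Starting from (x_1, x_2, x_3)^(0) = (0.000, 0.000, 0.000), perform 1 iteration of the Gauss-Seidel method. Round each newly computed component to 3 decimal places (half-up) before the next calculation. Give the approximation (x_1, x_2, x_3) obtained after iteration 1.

Iteration 1:
  x_1 = (-8 - (4)·0.000 - (1)·0.000) / (9) = -0.889
  x_2 = (10 - (4)·-0.889 - (3)·0.000) / (10) = 1.356
  x_3 = (1 - (-1)·-0.889 - (2)·1.356) / (-5) = 0.520

(-0.889, 1.356, 0.520)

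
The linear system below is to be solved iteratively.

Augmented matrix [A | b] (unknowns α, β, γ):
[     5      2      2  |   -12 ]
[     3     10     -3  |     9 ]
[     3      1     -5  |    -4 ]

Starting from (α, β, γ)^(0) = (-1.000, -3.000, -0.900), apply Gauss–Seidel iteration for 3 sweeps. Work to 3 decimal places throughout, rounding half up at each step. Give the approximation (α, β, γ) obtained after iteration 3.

Iteration 1:
  α = (-12 - (2)·-3.000 - (2)·-0.900) / (5) = -0.840
  β = (9 - (3)·-0.840 - (-3)·-0.900) / (10) = 0.882
  γ = (-4 - (3)·-0.840 - (1)·0.882) / (-5) = 0.472
Iteration 2:
  α = (-12 - (2)·0.882 - (2)·0.472) / (5) = -2.942
  β = (9 - (3)·-2.942 - (-3)·0.472) / (10) = 1.924
  γ = (-4 - (3)·-2.942 - (1)·1.924) / (-5) = -0.580
Iteration 3:
  α = (-12 - (2)·1.924 - (2)·-0.580) / (5) = -2.938
  β = (9 - (3)·-2.938 - (-3)·-0.580) / (10) = 1.607
  γ = (-4 - (3)·-2.938 - (1)·1.607) / (-5) = -0.641

(-2.938, 1.607, -0.641)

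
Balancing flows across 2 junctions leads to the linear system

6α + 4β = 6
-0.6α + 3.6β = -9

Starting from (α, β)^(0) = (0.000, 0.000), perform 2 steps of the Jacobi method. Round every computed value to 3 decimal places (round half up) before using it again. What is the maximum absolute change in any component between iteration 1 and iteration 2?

Iteration 1:
  α = (6 - (4)·0.000) / (6) = 1.000
  β = (-9 - (-0.6)·0.000) / (3.6) = -2.500
Iteration 2:
  α = (6 - (4)·-2.500) / (6) = 2.667
  β = (-9 - (-0.6)·1.000) / (3.6) = -2.333
Change: (1.667, 0.167) → max |·| = 1.667

1.667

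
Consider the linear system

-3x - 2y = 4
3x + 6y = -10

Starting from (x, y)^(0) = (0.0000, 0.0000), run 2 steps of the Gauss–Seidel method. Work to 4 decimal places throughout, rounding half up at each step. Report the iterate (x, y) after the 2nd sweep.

(-0.6667, -1.3333)

Iteration 1:
  x = (4 - (-2)·0.0000) / (-3) = -1.3333
  y = (-10 - (3)·-1.3333) / (6) = -1.0000
Iteration 2:
  x = (4 - (-2)·-1.0000) / (-3) = -0.6667
  y = (-10 - (3)·-0.6667) / (6) = -1.3333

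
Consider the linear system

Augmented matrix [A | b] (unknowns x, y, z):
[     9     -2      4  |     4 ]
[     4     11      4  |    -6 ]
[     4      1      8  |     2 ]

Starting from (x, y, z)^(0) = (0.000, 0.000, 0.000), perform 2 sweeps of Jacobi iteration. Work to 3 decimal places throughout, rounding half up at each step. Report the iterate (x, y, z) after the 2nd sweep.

Iteration 1:
  x = (4 - (-2)·0.000 - (4)·0.000) / (9) = 0.444
  y = (-6 - (4)·0.000 - (4)·0.000) / (11) = -0.545
  z = (2 - (4)·0.000 - (1)·0.000) / (8) = 0.250
Iteration 2:
  x = (4 - (-2)·-0.545 - (4)·0.250) / (9) = 0.212
  y = (-6 - (4)·0.444 - (4)·0.250) / (11) = -0.798
  z = (2 - (4)·0.444 - (1)·-0.545) / (8) = 0.096

(0.212, -0.798, 0.096)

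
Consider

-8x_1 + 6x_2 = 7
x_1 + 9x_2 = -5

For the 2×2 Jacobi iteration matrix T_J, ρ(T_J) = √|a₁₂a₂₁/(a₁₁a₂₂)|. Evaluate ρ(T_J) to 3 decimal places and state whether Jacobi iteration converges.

a₁₂a₂₁/(a₁₁a₂₂) = (6)·(1) / ((-8)·(9)) = -0.083333
ρ = √|-0.083333| = √0.083333 = 0.289
ρ < 1, so Jacobi converges

0.289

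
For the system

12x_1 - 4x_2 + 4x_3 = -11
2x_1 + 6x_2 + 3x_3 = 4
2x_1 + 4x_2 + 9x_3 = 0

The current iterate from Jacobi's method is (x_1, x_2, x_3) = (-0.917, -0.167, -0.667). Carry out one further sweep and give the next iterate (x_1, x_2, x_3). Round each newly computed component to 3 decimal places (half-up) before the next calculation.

(-0.750, 1.306, 0.278)

One sweep:
  x_1 = (-11 - (-4)·-0.167 - (4)·-0.667) / (12) = -0.750
  x_2 = (4 - (2)·-0.917 - (3)·-0.667) / (6) = 1.306
  x_3 = (0 - (2)·-0.917 - (4)·-0.167) / (9) = 0.278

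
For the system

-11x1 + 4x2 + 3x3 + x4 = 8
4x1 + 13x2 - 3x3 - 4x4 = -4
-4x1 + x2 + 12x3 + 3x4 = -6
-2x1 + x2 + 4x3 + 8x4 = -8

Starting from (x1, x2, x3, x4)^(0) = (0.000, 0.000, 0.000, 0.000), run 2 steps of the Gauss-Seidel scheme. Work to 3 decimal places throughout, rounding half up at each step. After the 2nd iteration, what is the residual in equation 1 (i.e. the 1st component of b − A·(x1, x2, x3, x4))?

Iteration 1:
  x1 = (8 - (4)·0.000 - (3)·0.000 - (1)·0.000) / (-11) = -0.727
  x2 = (-4 - (4)·-0.727 - (-3)·0.000 - (-4)·0.000) / (13) = -0.084
  x3 = (-6 - (-4)·-0.727 - (1)·-0.084 - (3)·0.000) / (12) = -0.735
  x4 = (-8 - (-2)·-0.727 - (1)·-0.084 - (4)·-0.735) / (8) = -0.804
Iteration 2:
  x1 = (8 - (4)·-0.084 - (3)·-0.735 - (1)·-0.804) / (-11) = -1.031
  x2 = (-4 - (4)·-1.031 - (-3)·-0.735 - (-4)·-0.804) / (13) = -0.407
  x3 = (-6 - (-4)·-1.031 - (1)·-0.407 - (3)·-0.804) / (12) = -0.609
  x4 = (-8 - (-2)·-1.031 - (1)·-0.407 - (4)·-0.609) / (8) = -0.902
Residual b − A·x = (1.016, -0.020, 0.297, -0.003)

1.016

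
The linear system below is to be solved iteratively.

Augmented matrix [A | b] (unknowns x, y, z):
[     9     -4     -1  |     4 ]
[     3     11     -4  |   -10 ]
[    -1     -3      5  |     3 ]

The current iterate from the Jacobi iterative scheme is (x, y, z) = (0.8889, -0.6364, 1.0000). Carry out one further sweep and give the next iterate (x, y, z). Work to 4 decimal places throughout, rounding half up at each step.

One sweep:
  x = (4 - (-4)·-0.6364 - (-1)·1.0000) / (9) = 0.2727
  y = (-10 - (3)·0.8889 - (-4)·1.0000) / (11) = -0.7879
  z = (3 - (-1)·0.8889 - (-3)·-0.6364) / (5) = 0.3959

(0.2727, -0.7879, 0.3959)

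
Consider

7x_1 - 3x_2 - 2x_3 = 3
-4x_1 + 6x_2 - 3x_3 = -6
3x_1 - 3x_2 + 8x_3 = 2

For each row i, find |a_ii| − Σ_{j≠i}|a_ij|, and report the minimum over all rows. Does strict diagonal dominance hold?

row 1: |7| − (3+2) = 2
row 2: |6| − (4+3) = -1
row 3: |8| − (3+3) = 2
minimum over rows = -1 → not strictly diagonally dominant

-1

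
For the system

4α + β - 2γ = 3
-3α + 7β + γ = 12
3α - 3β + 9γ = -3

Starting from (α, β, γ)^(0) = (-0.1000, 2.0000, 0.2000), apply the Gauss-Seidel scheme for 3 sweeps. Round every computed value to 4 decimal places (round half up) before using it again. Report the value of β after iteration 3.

1.8488

Iteration 1:
  α = (3 - (1)·2.0000 - (-2)·0.2000) / (4) = 0.3500
  β = (12 - (-3)·0.3500 - (1)·0.2000) / (7) = 1.8357
  γ = (-3 - (3)·0.3500 - (-3)·1.8357) / (9) = 0.1619
Iteration 2:
  α = (3 - (1)·1.8357 - (-2)·0.1619) / (4) = 0.3720
  β = (12 - (-3)·0.3720 - (1)·0.1619) / (7) = 1.8506
  γ = (-3 - (3)·0.3720 - (-3)·1.8506) / (9) = 0.1595
Iteration 3:
  α = (3 - (1)·1.8506 - (-2)·0.1595) / (4) = 0.3671
  β = (12 - (-3)·0.3671 - (1)·0.1595) / (7) = 1.8488
  γ = (-3 - (3)·0.3671 - (-3)·1.8488) / (9) = 0.1606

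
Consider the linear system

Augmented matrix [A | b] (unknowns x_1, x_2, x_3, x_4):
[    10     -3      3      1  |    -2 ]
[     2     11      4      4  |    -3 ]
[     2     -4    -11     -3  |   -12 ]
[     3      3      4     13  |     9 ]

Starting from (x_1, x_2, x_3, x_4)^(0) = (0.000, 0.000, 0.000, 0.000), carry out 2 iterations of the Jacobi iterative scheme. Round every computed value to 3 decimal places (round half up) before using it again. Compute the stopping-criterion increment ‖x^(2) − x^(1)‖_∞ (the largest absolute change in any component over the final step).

0.612

Iteration 1:
  x_1 = (-2 - (-3)·0.000 - (3)·0.000 - (1)·0.000) / (10) = -0.200
  x_2 = (-3 - (2)·0.000 - (4)·0.000 - (4)·0.000) / (11) = -0.273
  x_3 = (-12 - (2)·0.000 - (-4)·0.000 - (-3)·0.000) / (-11) = 1.091
  x_4 = (9 - (3)·0.000 - (3)·0.000 - (4)·0.000) / (13) = 0.692
Iteration 2:
  x_1 = (-2 - (-3)·-0.273 - (3)·1.091 - (1)·0.692) / (10) = -0.678
  x_2 = (-3 - (2)·-0.200 - (4)·1.091 - (4)·0.692) / (11) = -0.885
  x_3 = (-12 - (2)·-0.200 - (-4)·-0.273 - (-3)·0.692) / (-11) = 0.965
  x_4 = (9 - (3)·-0.200 - (3)·-0.273 - (4)·1.091) / (13) = 0.466
Change: (-0.478, -0.612, -0.126, -0.226) → max |·| = 0.612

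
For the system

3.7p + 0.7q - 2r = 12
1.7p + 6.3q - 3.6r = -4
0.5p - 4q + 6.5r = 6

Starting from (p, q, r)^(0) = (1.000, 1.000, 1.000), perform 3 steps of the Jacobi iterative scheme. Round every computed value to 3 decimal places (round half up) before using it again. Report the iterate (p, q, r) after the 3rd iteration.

(3.628, -1.488, 0.134)

Iteration 1:
  p = (12 - (0.7)·1.000 - (-2)·1.000) / (3.7) = 3.595
  q = (-4 - (1.7)·1.000 - (-3.6)·1.000) / (6.3) = -0.333
  r = (6 - (0.5)·1.000 - (-4)·1.000) / (6.5) = 1.462
Iteration 2:
  p = (12 - (0.7)·-0.333 - (-2)·1.462) / (3.7) = 4.097
  q = (-4 - (1.7)·3.595 - (-3.6)·1.462) / (6.3) = -0.770
  r = (6 - (0.5)·3.595 - (-4)·-0.333) / (6.5) = 0.442
Iteration 3:
  p = (12 - (0.7)·-0.770 - (-2)·0.442) / (3.7) = 3.628
  q = (-4 - (1.7)·4.097 - (-3.6)·0.442) / (6.3) = -1.488
  r = (6 - (0.5)·4.097 - (-4)·-0.770) / (6.5) = 0.134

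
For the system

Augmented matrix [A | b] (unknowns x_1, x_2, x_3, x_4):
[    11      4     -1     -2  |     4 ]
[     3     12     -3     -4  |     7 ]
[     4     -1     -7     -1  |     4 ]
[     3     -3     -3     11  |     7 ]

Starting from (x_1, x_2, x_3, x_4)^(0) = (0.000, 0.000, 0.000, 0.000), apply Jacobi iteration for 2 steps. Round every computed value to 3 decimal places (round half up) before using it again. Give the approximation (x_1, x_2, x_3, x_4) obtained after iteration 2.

Iteration 1:
  x_1 = (4 - (4)·0.000 - (-1)·0.000 - (-2)·0.000) / (11) = 0.364
  x_2 = (7 - (3)·0.000 - (-3)·0.000 - (-4)·0.000) / (12) = 0.583
  x_3 = (4 - (4)·0.000 - (-1)·0.000 - (-1)·0.000) / (-7) = -0.571
  x_4 = (7 - (3)·0.000 - (-3)·0.000 - (-3)·0.000) / (11) = 0.636
Iteration 2:
  x_1 = (4 - (4)·0.583 - (-1)·-0.571 - (-2)·0.636) / (11) = 0.215
  x_2 = (7 - (3)·0.364 - (-3)·-0.571 - (-4)·0.636) / (12) = 0.562
  x_3 = (4 - (4)·0.364 - (-1)·0.583 - (-1)·0.636) / (-7) = -0.538
  x_4 = (7 - (3)·0.364 - (-3)·0.583 - (-3)·-0.571) / (11) = 0.540

(0.215, 0.562, -0.538, 0.540)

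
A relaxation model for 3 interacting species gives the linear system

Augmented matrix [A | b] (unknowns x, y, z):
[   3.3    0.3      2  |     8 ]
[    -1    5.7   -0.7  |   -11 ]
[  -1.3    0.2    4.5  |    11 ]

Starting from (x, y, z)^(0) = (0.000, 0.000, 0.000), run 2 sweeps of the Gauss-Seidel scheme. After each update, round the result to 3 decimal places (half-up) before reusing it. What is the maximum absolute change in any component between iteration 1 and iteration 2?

Iteration 1:
  x = (8 - (0.3)·0.000 - (2)·0.000) / (3.3) = 2.424
  y = (-11 - (-1)·2.424 - (-0.7)·0.000) / (5.7) = -1.505
  z = (11 - (-1.3)·2.424 - (0.2)·-1.505) / (4.5) = 3.212
Iteration 2:
  x = (8 - (0.3)·-1.505 - (2)·3.212) / (3.3) = 0.614
  y = (-11 - (-1)·0.614 - (-0.7)·3.212) / (5.7) = -1.428
  z = (11 - (-1.3)·0.614 - (0.2)·-1.428) / (4.5) = 2.685
Change: (-1.810, 0.077, -0.527) → max |·| = 1.810

1.810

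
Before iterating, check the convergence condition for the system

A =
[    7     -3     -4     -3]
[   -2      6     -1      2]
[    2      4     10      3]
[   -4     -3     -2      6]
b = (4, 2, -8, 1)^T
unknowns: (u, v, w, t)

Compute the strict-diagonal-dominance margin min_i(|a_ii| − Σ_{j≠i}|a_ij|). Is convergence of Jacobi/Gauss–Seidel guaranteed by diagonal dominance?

-3

row 1: |7| − (3+4+3) = -3
row 2: |6| − (2+1+2) = 1
row 3: |10| − (2+4+3) = 1
row 4: |6| − (4+3+2) = -3
minimum over rows = -3 → not strictly diagonally dominant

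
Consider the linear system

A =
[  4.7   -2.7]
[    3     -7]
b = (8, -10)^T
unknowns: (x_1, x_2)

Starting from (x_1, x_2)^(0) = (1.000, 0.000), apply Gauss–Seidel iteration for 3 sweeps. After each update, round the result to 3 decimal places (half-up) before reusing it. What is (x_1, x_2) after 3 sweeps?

(3.247, 2.820)

Iteration 1:
  x_1 = (8 - (-2.7)·0.000) / (4.7) = 1.702
  x_2 = (-10 - (3)·1.702) / (-7) = 2.158
Iteration 2:
  x_1 = (8 - (-2.7)·2.158) / (4.7) = 2.942
  x_2 = (-10 - (3)·2.942) / (-7) = 2.689
Iteration 3:
  x_1 = (8 - (-2.7)·2.689) / (4.7) = 3.247
  x_2 = (-10 - (3)·3.247) / (-7) = 2.820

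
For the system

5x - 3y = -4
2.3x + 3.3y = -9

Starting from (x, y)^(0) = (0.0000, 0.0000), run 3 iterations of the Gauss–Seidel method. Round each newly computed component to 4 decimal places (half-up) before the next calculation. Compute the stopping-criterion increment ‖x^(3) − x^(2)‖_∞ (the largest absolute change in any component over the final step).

Iteration 1:
  x = (-4 - (-3)·0.0000) / (5) = -0.8000
  y = (-9 - (2.3)·-0.8000) / (3.3) = -2.1697
Iteration 2:
  x = (-4 - (-3)·-2.1697) / (5) = -2.1018
  y = (-9 - (2.3)·-2.1018) / (3.3) = -1.2624
Iteration 3:
  x = (-4 - (-3)·-1.2624) / (5) = -1.5574
  y = (-9 - (2.3)·-1.5574) / (3.3) = -1.6418
Change: (0.5444, -0.3794) → max |·| = 0.5444

0.5444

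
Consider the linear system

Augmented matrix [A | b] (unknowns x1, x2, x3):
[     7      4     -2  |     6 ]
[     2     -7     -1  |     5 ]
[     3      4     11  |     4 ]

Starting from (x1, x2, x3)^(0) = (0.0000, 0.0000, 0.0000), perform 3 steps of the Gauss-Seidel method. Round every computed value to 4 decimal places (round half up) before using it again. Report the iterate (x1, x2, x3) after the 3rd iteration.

(1.1443, -0.4135, 0.2019)

Iteration 1:
  x1 = (6 - (4)·0.0000 - (-2)·0.0000) / (7) = 0.8571
  x2 = (5 - (2)·0.8571 - (-1)·0.0000) / (-7) = -0.4694
  x3 = (4 - (3)·0.8571 - (4)·-0.4694) / (11) = 0.3006
Iteration 2:
  x1 = (6 - (4)·-0.4694 - (-2)·0.3006) / (7) = 1.2113
  x2 = (5 - (2)·1.2113 - (-1)·0.3006) / (-7) = -0.4111
  x3 = (4 - (3)·1.2113 - (4)·-0.4111) / (11) = 0.1828
Iteration 3:
  x1 = (6 - (4)·-0.4111 - (-2)·0.1828) / (7) = 1.1443
  x2 = (5 - (2)·1.1443 - (-1)·0.1828) / (-7) = -0.4135
  x3 = (4 - (3)·1.1443 - (4)·-0.4135) / (11) = 0.2019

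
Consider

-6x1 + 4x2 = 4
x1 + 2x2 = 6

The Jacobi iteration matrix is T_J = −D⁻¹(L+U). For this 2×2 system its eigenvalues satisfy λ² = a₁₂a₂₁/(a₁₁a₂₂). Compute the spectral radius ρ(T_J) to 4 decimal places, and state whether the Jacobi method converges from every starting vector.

a₁₂a₂₁/(a₁₁a₂₂) = (4)·(1) / ((-6)·(2)) = -0.333333
ρ = √|-0.333333| = √0.333333 = 0.5774
ρ < 1, so Jacobi converges

0.5774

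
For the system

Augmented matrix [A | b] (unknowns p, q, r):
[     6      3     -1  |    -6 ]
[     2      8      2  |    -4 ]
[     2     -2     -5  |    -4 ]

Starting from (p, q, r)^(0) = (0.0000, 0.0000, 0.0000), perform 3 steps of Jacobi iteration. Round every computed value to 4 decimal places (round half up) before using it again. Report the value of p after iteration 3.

Iteration 1:
  p = (-6 - (3)·0.0000 - (-1)·0.0000) / (6) = -1.0000
  q = (-4 - (2)·0.0000 - (2)·0.0000) / (8) = -0.5000
  r = (-4 - (2)·0.0000 - (-2)·0.0000) / (-5) = 0.8000
Iteration 2:
  p = (-6 - (3)·-0.5000 - (-1)·0.8000) / (6) = -0.6167
  q = (-4 - (2)·-1.0000 - (2)·0.8000) / (8) = -0.4500
  r = (-4 - (2)·-1.0000 - (-2)·-0.5000) / (-5) = 0.6000
Iteration 3:
  p = (-6 - (3)·-0.4500 - (-1)·0.6000) / (6) = -0.6750
  q = (-4 - (2)·-0.6167 - (2)·0.6000) / (8) = -0.4958
  r = (-4 - (2)·-0.6167 - (-2)·-0.4500) / (-5) = 0.7333

-0.6750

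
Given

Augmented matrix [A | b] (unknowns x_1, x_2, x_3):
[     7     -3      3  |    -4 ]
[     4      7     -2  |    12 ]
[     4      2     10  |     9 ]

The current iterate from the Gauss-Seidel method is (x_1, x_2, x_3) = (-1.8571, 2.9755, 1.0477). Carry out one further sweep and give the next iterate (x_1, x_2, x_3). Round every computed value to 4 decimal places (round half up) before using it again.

(0.2548, 1.8680, 0.4245)

One sweep:
  x_1 = (-4 - (-3)·2.9755 - (3)·1.0477) / (7) = 0.2548
  x_2 = (12 - (4)·0.2548 - (-2)·1.0477) / (7) = 1.8680
  x_3 = (9 - (4)·0.2548 - (2)·1.8680) / (10) = 0.4245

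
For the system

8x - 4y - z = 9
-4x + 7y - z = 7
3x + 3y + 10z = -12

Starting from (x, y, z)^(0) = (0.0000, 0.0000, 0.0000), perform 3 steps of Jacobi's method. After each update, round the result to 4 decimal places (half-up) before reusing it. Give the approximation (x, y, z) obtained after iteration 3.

(1.6310, 1.5804, -2.0839)

Iteration 1:
  x = (9 - (-4)·0.0000 - (-1)·0.0000) / (8) = 1.1250
  y = (7 - (-4)·0.0000 - (-1)·0.0000) / (7) = 1.0000
  z = (-12 - (3)·0.0000 - (3)·0.0000) / (10) = -1.2000
Iteration 2:
  x = (9 - (-4)·1.0000 - (-1)·-1.2000) / (8) = 1.4750
  y = (7 - (-4)·1.1250 - (-1)·-1.2000) / (7) = 1.4714
  z = (-12 - (3)·1.1250 - (3)·1.0000) / (10) = -1.8375
Iteration 3:
  x = (9 - (-4)·1.4714 - (-1)·-1.8375) / (8) = 1.6310
  y = (7 - (-4)·1.4750 - (-1)·-1.8375) / (7) = 1.5804
  z = (-12 - (3)·1.4750 - (3)·1.4714) / (10) = -2.0839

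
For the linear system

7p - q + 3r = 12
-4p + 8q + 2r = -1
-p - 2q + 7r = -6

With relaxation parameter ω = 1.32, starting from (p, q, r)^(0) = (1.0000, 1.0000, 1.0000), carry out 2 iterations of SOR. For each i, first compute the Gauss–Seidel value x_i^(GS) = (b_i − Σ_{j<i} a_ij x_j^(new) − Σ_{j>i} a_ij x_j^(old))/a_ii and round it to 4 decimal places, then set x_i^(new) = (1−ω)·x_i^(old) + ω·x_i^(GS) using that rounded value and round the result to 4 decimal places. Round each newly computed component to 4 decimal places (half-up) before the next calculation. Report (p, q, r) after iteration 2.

(2.4105, 1.7104, 0.3118)

Iteration 1:
  p: GS value = (12 - (-1)·1.0000 - (3)·1.0000) / (7) = 1.4286;  p ← (1−ω)·1.0000 + ω·1.4286 = 1.5658
  q: GS value = (-1 - (-4)·1.5658 - (2)·1.0000) / (8) = 0.4079;  q ← (1−ω)·1.0000 + ω·0.4079 = 0.2184
  r: GS value = (-6 - (-1)·1.5658 - (-2)·0.2184) / (7) = -0.5711;  r ← (1−ω)·1.0000 + ω·-0.5711 = -1.0739
Iteration 2:
  p: GS value = (12 - (-1)·0.2184 - (3)·-1.0739) / (7) = 2.2057;  p ← (1−ω)·1.5658 + ω·2.2057 = 2.4105
  q: GS value = (-1 - (-4)·2.4105 - (2)·-1.0739) / (8) = 1.3487;  q ← (1−ω)·0.2184 + ω·1.3487 = 1.7104
  r: GS value = (-6 - (-1)·2.4105 - (-2)·1.7104) / (7) = -0.0241;  r ← (1−ω)·-1.0739 + ω·-0.0241 = 0.3118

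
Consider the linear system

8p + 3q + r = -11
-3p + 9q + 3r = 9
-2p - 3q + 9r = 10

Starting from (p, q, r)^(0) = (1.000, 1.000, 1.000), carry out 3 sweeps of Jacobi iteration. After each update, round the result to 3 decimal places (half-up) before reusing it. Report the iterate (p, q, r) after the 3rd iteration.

Iteration 1:
  p = (-11 - (3)·1.000 - (1)·1.000) / (8) = -1.875
  q = (9 - (-3)·1.000 - (3)·1.000) / (9) = 1.000
  r = (10 - (-2)·1.000 - (-3)·1.000) / (9) = 1.667
Iteration 2:
  p = (-11 - (3)·1.000 - (1)·1.667) / (8) = -1.958
  q = (9 - (-3)·-1.875 - (3)·1.667) / (9) = -0.181
  r = (10 - (-2)·-1.875 - (-3)·1.000) / (9) = 1.028
Iteration 3:
  p = (-11 - (3)·-0.181 - (1)·1.028) / (8) = -1.436
  q = (9 - (-3)·-1.958 - (3)·1.028) / (9) = 0.005
  r = (10 - (-2)·-1.958 - (-3)·-0.181) / (9) = 0.616

(-1.436, 0.005, 0.616)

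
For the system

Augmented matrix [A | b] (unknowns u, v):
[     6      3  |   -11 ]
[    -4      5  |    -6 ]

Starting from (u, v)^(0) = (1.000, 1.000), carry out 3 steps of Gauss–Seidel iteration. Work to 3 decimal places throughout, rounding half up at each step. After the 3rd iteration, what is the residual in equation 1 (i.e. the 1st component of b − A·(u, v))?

1.948

Iteration 1:
  u = (-11 - (3)·1.000) / (6) = -2.333
  v = (-6 - (-4)·-2.333) / (5) = -3.066
Iteration 2:
  u = (-11 - (3)·-3.066) / (6) = -0.300
  v = (-6 - (-4)·-0.300) / (5) = -1.440
Iteration 3:
  u = (-11 - (3)·-1.440) / (6) = -1.113
  v = (-6 - (-4)·-1.113) / (5) = -2.090
Residual b − A·x = (1.948, -0.002)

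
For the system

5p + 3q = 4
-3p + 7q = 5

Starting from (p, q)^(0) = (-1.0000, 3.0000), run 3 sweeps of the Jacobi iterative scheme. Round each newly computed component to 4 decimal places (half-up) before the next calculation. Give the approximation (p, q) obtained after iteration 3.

(0.6286, 0.9837)

Iteration 1:
  p = (4 - (3)·3.0000) / (5) = -1.0000
  q = (5 - (-3)·-1.0000) / (7) = 0.2857
Iteration 2:
  p = (4 - (3)·0.2857) / (5) = 0.6286
  q = (5 - (-3)·-1.0000) / (7) = 0.2857
Iteration 3:
  p = (4 - (3)·0.2857) / (5) = 0.6286
  q = (5 - (-3)·0.6286) / (7) = 0.9837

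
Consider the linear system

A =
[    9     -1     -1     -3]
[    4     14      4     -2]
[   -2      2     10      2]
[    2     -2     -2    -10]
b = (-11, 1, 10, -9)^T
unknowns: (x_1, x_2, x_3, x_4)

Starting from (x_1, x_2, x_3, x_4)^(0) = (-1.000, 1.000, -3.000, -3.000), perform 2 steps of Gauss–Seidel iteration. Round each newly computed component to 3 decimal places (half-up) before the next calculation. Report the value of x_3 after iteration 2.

Iteration 1:
  x_1 = (-11 - (-1)·1.000 - (-1)·-3.000 - (-3)·-3.000) / (9) = -2.444
  x_2 = (1 - (4)·-2.444 - (4)·-3.000 - (-2)·-3.000) / (14) = 1.198
  x_3 = (10 - (-2)·-2.444 - (2)·1.198 - (2)·-3.000) / (10) = 0.872
  x_4 = (-9 - (2)·-2.444 - (-2)·1.198 - (-2)·0.872) / (-10) = -0.003
Iteration 2:
  x_1 = (-11 - (-1)·1.198 - (-1)·0.872 - (-3)·-0.003) / (9) = -0.993
  x_2 = (1 - (4)·-0.993 - (4)·0.872 - (-2)·-0.003) / (14) = 0.106
  x_3 = (10 - (-2)·-0.993 - (2)·0.106 - (2)·-0.003) / (10) = 0.781
  x_4 = (-9 - (2)·-0.993 - (-2)·0.106 - (-2)·0.781) / (-10) = 0.524

0.781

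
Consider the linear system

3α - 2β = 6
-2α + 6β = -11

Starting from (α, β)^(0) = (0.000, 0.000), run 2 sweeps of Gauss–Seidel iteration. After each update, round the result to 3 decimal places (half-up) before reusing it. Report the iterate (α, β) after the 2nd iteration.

Iteration 1:
  α = (6 - (-2)·0.000) / (3) = 2.000
  β = (-11 - (-2)·2.000) / (6) = -1.167
Iteration 2:
  α = (6 - (-2)·-1.167) / (3) = 1.222
  β = (-11 - (-2)·1.222) / (6) = -1.426

(1.222, -1.426)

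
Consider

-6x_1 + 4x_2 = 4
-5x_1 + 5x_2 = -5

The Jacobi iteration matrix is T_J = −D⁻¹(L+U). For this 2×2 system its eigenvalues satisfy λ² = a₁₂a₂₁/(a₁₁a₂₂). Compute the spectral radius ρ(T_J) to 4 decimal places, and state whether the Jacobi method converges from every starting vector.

0.8165

a₁₂a₂₁/(a₁₁a₂₂) = (4)·(-5) / ((-6)·(5)) = 0.666667
ρ = √|0.666667| = √0.666667 = 0.8165
ρ < 1, so Jacobi converges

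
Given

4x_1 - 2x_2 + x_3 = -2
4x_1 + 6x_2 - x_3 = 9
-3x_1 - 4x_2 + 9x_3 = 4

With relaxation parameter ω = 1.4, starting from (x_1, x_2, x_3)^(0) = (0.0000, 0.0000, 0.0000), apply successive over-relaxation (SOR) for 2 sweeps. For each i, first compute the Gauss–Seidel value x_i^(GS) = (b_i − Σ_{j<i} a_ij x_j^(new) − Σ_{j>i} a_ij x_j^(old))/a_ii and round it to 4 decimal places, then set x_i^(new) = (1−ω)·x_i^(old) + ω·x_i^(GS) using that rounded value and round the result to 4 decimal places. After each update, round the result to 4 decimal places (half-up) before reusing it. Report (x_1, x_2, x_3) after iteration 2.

(0.8043, 0.7167, 0.6401)

Iteration 1:
  x_1: GS value = (-2 - (-2)·0.0000 - (1)·0.0000) / (4) = -0.5000;  x_1 ← (1−ω)·0.0000 + ω·-0.5000 = -0.7000
  x_2: GS value = (9 - (4)·-0.7000 - (-1)·0.0000) / (6) = 1.9667;  x_2 ← (1−ω)·0.0000 + ω·1.9667 = 2.7534
  x_3: GS value = (4 - (-3)·-0.7000 - (-4)·2.7534) / (9) = 1.4348;  x_3 ← (1−ω)·0.0000 + ω·1.4348 = 2.0087
Iteration 2:
  x_1: GS value = (-2 - (-2)·2.7534 - (1)·2.0087) / (4) = 0.3745;  x_1 ← (1−ω)·-0.7000 + ω·0.3745 = 0.8043
  x_2: GS value = (9 - (4)·0.8043 - (-1)·2.0087) / (6) = 1.2986;  x_2 ← (1−ω)·2.7534 + ω·1.2986 = 0.7167
  x_3: GS value = (4 - (-3)·0.8043 - (-4)·0.7167) / (9) = 1.0311;  x_3 ← (1−ω)·2.0087 + ω·1.0311 = 0.6401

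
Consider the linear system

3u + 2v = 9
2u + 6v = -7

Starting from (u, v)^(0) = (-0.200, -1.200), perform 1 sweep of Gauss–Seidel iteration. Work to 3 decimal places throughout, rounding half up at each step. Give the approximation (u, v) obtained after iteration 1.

(3.800, -2.433)

Iteration 1:
  u = (9 - (2)·-1.200) / (3) = 3.800
  v = (-7 - (2)·3.800) / (6) = -2.433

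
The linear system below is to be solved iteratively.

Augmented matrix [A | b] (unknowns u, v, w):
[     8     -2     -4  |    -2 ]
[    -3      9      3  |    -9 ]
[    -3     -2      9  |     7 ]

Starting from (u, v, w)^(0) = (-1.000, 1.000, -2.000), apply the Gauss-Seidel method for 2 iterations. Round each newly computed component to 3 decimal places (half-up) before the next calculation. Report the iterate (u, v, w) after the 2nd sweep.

(-0.269, -1.188, 0.424)

Iteration 1:
  u = (-2 - (-2)·1.000 - (-4)·-2.000) / (8) = -1.000
  v = (-9 - (-3)·-1.000 - (3)·-2.000) / (9) = -0.667
  w = (7 - (-3)·-1.000 - (-2)·-0.667) / (9) = 0.296
Iteration 2:
  u = (-2 - (-2)·-0.667 - (-4)·0.296) / (8) = -0.269
  v = (-9 - (-3)·-0.269 - (3)·0.296) / (9) = -1.188
  w = (7 - (-3)·-0.269 - (-2)·-1.188) / (9) = 0.424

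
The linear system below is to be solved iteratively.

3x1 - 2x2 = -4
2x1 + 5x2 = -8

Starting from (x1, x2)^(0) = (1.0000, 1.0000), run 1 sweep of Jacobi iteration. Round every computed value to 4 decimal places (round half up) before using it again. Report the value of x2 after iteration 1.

Iteration 1:
  x1 = (-4 - (-2)·1.0000) / (3) = -0.6667
  x2 = (-8 - (2)·1.0000) / (5) = -2.0000

-2.0000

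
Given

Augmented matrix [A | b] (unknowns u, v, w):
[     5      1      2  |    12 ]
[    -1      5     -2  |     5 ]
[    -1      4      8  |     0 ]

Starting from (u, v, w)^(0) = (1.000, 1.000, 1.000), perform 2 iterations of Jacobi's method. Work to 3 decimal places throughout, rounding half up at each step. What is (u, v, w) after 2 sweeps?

(2.230, 1.210, -0.575)

Iteration 1:
  u = (12 - (1)·1.000 - (2)·1.000) / (5) = 1.800
  v = (5 - (-1)·1.000 - (-2)·1.000) / (5) = 1.600
  w = (0 - (-1)·1.000 - (4)·1.000) / (8) = -0.375
Iteration 2:
  u = (12 - (1)·1.600 - (2)·-0.375) / (5) = 2.230
  v = (5 - (-1)·1.800 - (-2)·-0.375) / (5) = 1.210
  w = (0 - (-1)·1.800 - (4)·1.600) / (8) = -0.575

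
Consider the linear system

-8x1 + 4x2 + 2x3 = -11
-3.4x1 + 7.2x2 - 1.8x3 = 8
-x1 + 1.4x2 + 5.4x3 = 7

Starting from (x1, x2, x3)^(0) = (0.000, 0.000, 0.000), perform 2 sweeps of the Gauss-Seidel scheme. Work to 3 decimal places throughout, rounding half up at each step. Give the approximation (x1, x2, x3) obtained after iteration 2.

(2.529, 2.579, 1.096)

Iteration 1:
  x1 = (-11 - (4)·0.000 - (2)·0.000) / (-8) = 1.375
  x2 = (8 - (-3.4)·1.375 - (-1.8)·0.000) / (7.2) = 1.760
  x3 = (7 - (-1)·1.375 - (1.4)·1.760) / (5.4) = 1.095
Iteration 2:
  x1 = (-11 - (4)·1.760 - (2)·1.095) / (-8) = 2.529
  x2 = (8 - (-3.4)·2.529 - (-1.8)·1.095) / (7.2) = 2.579
  x3 = (7 - (-1)·2.529 - (1.4)·2.579) / (5.4) = 1.096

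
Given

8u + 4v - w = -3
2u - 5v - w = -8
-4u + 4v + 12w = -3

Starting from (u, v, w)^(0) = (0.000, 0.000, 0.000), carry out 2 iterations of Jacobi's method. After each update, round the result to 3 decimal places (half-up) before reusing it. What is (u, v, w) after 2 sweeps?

(-1.206, 1.500, -0.908)

Iteration 1:
  u = (-3 - (4)·0.000 - (-1)·0.000) / (8) = -0.375
  v = (-8 - (2)·0.000 - (-1)·0.000) / (-5) = 1.600
  w = (-3 - (-4)·0.000 - (4)·0.000) / (12) = -0.250
Iteration 2:
  u = (-3 - (4)·1.600 - (-1)·-0.250) / (8) = -1.206
  v = (-8 - (2)·-0.375 - (-1)·-0.250) / (-5) = 1.500
  w = (-3 - (-4)·-0.375 - (4)·1.600) / (12) = -0.908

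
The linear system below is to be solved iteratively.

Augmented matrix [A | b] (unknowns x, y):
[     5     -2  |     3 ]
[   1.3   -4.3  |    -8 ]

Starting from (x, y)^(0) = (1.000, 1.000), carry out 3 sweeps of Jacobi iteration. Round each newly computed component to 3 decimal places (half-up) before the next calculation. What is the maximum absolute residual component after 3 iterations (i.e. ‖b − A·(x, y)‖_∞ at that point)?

0.281

Iteration 1:
  x = (3 - (-2)·1.000) / (5) = 1.000
  y = (-8 - (1.3)·1.000) / (-4.3) = 2.163
Iteration 2:
  x = (3 - (-2)·2.163) / (5) = 1.465
  y = (-8 - (1.3)·1.000) / (-4.3) = 2.163
Iteration 3:
  x = (3 - (-2)·2.163) / (5) = 1.465
  y = (-8 - (1.3)·1.465) / (-4.3) = 2.303
Residual b − A·x = (0.281, -0.002); ∞-norm = 0.281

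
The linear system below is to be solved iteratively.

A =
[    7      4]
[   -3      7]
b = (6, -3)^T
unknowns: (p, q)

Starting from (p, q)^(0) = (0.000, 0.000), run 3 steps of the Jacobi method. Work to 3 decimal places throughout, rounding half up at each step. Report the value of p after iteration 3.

Iteration 1:
  p = (6 - (4)·0.000) / (7) = 0.857
  q = (-3 - (-3)·0.000) / (7) = -0.429
Iteration 2:
  p = (6 - (4)·-0.429) / (7) = 1.102
  q = (-3 - (-3)·0.857) / (7) = -0.061
Iteration 3:
  p = (6 - (4)·-0.061) / (7) = 0.892
  q = (-3 - (-3)·1.102) / (7) = 0.044

0.892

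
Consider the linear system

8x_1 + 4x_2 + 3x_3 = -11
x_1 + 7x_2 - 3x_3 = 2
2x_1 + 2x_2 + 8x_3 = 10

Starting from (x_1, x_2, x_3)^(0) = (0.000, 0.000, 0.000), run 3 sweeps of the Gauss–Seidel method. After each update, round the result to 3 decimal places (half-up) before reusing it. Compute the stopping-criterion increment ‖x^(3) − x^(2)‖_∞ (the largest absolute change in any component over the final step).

Iteration 1:
  x_1 = (-11 - (4)·0.000 - (3)·0.000) / (8) = -1.375
  x_2 = (2 - (1)·-1.375 - (-3)·0.000) / (7) = 0.482
  x_3 = (10 - (2)·-1.375 - (2)·0.482) / (8) = 1.473
Iteration 2:
  x_1 = (-11 - (4)·0.482 - (3)·1.473) / (8) = -2.168
  x_2 = (2 - (1)·-2.168 - (-3)·1.473) / (7) = 1.227
  x_3 = (10 - (2)·-2.168 - (2)·1.227) / (8) = 1.485
Iteration 3:
  x_1 = (-11 - (4)·1.227 - (3)·1.485) / (8) = -2.545
  x_2 = (2 - (1)·-2.545 - (-3)·1.485) / (7) = 1.286
  x_3 = (10 - (2)·-2.545 - (2)·1.286) / (8) = 1.565
Change: (-0.377, 0.059, 0.080) → max |·| = 0.377

0.377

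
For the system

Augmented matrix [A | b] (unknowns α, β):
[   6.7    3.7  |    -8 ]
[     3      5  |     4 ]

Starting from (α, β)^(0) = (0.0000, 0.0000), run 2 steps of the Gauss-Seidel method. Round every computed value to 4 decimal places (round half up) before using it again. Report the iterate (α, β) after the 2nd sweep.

Iteration 1:
  α = (-8 - (3.7)·0.0000) / (6.7) = -1.1940
  β = (4 - (3)·-1.1940) / (5) = 1.5164
Iteration 2:
  α = (-8 - (3.7)·1.5164) / (6.7) = -2.0314
  β = (4 - (3)·-2.0314) / (5) = 2.0188

(-2.0314, 2.0188)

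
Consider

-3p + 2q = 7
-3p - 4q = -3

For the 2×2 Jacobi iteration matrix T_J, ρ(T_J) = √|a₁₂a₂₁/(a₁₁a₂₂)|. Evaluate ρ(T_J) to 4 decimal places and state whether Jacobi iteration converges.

0.7071

a₁₂a₂₁/(a₁₁a₂₂) = (2)·(-3) / ((-3)·(-4)) = -0.500000
ρ = √|-0.500000| = √0.500000 = 0.7071
ρ < 1, so Jacobi converges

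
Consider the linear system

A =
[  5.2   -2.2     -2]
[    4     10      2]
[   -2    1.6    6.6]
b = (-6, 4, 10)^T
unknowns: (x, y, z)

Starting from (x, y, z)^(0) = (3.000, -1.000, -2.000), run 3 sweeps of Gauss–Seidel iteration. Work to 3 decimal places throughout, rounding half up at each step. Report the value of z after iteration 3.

1.299

Iteration 1:
  x = (-6 - (-2.2)·-1.000 - (-2)·-2.000) / (5.2) = -2.346
  y = (4 - (4)·-2.346 - (2)·-2.000) / (10) = 1.738
  z = (10 - (-2)·-2.346 - (1.6)·1.738) / (6.6) = 0.383
Iteration 2:
  x = (-6 - (-2.2)·1.738 - (-2)·0.383) / (5.2) = -0.271
  y = (4 - (4)·-0.271 - (2)·0.383) / (10) = 0.432
  z = (10 - (-2)·-0.271 - (1.6)·0.432) / (6.6) = 1.328
Iteration 3:
  x = (-6 - (-2.2)·0.432 - (-2)·1.328) / (5.2) = -0.460
  y = (4 - (4)·-0.460 - (2)·1.328) / (10) = 0.318
  z = (10 - (-2)·-0.460 - (1.6)·0.318) / (6.6) = 1.299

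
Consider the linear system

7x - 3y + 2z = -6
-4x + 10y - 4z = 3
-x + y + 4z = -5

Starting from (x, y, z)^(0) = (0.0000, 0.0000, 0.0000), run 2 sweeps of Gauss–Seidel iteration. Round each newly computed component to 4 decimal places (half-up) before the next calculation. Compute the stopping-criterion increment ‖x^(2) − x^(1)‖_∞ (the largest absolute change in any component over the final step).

Iteration 1:
  x = (-6 - (-3)·0.0000 - (2)·0.0000) / (7) = -0.8571
  y = (3 - (-4)·-0.8571 - (-4)·0.0000) / (10) = -0.0428
  z = (-5 - (-1)·-0.8571 - (1)·-0.0428) / (4) = -1.4536
Iteration 2:
  x = (-6 - (-3)·-0.0428 - (2)·-1.4536) / (7) = -0.4602
  y = (3 - (-4)·-0.4602 - (-4)·-1.4536) / (10) = -0.4655
  z = (-5 - (-1)·-0.4602 - (1)·-0.4655) / (4) = -1.2487
Change: (0.3969, -0.4227, 0.2049) → max |·| = 0.4227

0.4227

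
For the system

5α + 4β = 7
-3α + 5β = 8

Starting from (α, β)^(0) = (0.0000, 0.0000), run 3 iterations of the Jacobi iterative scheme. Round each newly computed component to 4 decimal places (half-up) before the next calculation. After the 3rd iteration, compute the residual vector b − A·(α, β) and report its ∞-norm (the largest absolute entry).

Iteration 1:
  α = (7 - (4)·0.0000) / (5) = 1.4000
  β = (8 - (-3)·0.0000) / (5) = 1.6000
Iteration 2:
  α = (7 - (4)·1.6000) / (5) = 0.1200
  β = (8 - (-3)·1.4000) / (5) = 2.4400
Iteration 3:
  α = (7 - (4)·2.4400) / (5) = -0.5520
  β = (8 - (-3)·0.1200) / (5) = 1.6720
Residual b − A·x = (3.0720, -2.0160); ∞-norm = 3.0720

3.0720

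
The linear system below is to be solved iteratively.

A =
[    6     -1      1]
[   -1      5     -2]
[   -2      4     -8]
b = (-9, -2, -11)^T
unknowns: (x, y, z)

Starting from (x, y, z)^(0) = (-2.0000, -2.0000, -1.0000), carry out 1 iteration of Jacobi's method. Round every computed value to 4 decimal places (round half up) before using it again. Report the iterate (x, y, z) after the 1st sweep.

(-1.6667, -1.2000, 0.8750)

Iteration 1:
  x = (-9 - (-1)·-2.0000 - (1)·-1.0000) / (6) = -1.6667
  y = (-2 - (-1)·-2.0000 - (-2)·-1.0000) / (5) = -1.2000
  z = (-11 - (-2)·-2.0000 - (4)·-2.0000) / (-8) = 0.8750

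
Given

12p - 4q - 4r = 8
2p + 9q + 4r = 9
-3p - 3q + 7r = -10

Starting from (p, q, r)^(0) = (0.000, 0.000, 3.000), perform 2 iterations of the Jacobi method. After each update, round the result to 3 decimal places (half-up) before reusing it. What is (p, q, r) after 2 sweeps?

Iteration 1:
  p = (8 - (-4)·0.000 - (-4)·3.000) / (12) = 1.667
  q = (9 - (2)·0.000 - (4)·3.000) / (9) = -0.333
  r = (-10 - (-3)·0.000 - (-3)·0.000) / (7) = -1.429
Iteration 2:
  p = (8 - (-4)·-0.333 - (-4)·-1.429) / (12) = 0.079
  q = (9 - (2)·1.667 - (4)·-1.429) / (9) = 1.265
  r = (-10 - (-3)·1.667 - (-3)·-0.333) / (7) = -0.857

(0.079, 1.265, -0.857)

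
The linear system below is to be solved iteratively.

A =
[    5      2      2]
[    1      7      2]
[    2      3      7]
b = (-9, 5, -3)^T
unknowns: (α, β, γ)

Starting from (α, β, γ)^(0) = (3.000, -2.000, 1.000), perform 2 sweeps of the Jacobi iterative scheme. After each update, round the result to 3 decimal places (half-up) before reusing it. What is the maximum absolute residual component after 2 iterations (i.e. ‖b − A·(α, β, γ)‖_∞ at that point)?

2.876

Iteration 1:
  α = (-9 - (2)·-2.000 - (2)·1.000) / (5) = -1.400
  β = (5 - (1)·3.000 - (2)·1.000) / (7) = 0.000
  γ = (-3 - (2)·3.000 - (3)·-2.000) / (7) = -0.429
Iteration 2:
  α = (-9 - (2)·0.000 - (2)·-0.429) / (5) = -1.628
  β = (5 - (1)·-1.400 - (2)·-0.429) / (7) = 1.037
  γ = (-3 - (2)·-1.400 - (3)·0.000) / (7) = -0.029
Residual b − A·x = (-2.876, -0.573, -2.652); ∞-norm = 2.876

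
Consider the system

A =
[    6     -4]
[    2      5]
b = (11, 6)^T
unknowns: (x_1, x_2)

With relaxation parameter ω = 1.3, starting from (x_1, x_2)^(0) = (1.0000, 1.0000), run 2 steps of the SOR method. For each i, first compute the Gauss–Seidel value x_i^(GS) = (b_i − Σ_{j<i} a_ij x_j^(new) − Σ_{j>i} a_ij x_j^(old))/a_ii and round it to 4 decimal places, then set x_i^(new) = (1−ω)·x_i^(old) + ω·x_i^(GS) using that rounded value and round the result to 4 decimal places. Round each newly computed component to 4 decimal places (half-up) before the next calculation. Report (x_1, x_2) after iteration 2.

Iteration 1:
  x_1: GS value = (11 - (-4)·1.0000) / (6) = 2.5000;  x_1 ← (1−ω)·1.0000 + ω·2.5000 = 2.9500
  x_2: GS value = (6 - (2)·2.9500) / (5) = 0.0200;  x_2 ← (1−ω)·1.0000 + ω·0.0200 = -0.2740
Iteration 2:
  x_1: GS value = (11 - (-4)·-0.2740) / (6) = 1.6507;  x_1 ← (1−ω)·2.9500 + ω·1.6507 = 1.2609
  x_2: GS value = (6 - (2)·1.2609) / (5) = 0.6956;  x_2 ← (1−ω)·-0.2740 + ω·0.6956 = 0.9865

(1.2609, 0.9865)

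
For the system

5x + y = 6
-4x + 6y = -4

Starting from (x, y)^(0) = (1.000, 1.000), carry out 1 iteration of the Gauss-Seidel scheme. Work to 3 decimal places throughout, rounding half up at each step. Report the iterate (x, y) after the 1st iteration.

Iteration 1:
  x = (6 - (1)·1.000) / (5) = 1.000
  y = (-4 - (-4)·1.000) / (6) = 0.000

(1.000, 0.000)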